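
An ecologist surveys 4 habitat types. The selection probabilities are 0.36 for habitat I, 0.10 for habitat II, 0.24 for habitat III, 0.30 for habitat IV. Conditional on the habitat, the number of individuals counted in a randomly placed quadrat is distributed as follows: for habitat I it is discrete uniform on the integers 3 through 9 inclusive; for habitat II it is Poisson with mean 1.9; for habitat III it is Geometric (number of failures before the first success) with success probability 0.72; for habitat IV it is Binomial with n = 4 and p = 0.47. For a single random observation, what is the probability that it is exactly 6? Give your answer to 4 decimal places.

0.0525

Conditional on each habitat, P(X = 6): I: 0.142857; II: 0.00977304; III: 0.000346961; IV: 0.
By total probability, P(X = 6) = 0.36·0.142857 + 0.1·0.00977304 + 0.24·0.000346961 + 0.3·0 = 0.0524891.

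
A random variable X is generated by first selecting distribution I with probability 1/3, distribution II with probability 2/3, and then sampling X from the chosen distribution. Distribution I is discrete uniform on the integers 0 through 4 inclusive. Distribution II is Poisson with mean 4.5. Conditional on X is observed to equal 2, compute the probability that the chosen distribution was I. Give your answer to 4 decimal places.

Likelihoods P(X=2 | ·): I: 0.2; II: 0.112479.
Posterior ∝ prior × likelihood. Numerator for I: 0.333333·0.2 = 0.0666667.
Normalizing constant: 0.333333·0.2 + 0.666667·0.112479 = 0.141652.
P(I | observation) = 0.0666667 / 0.141652 = 0.470636.

0.4706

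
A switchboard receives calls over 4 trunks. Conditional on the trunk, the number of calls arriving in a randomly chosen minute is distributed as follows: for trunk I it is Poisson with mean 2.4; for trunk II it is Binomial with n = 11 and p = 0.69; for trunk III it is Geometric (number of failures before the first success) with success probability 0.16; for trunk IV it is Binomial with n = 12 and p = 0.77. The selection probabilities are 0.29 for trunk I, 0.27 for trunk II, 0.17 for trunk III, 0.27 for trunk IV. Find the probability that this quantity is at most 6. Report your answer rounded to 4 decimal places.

Conditional on each trunk, P(X ≤ 6): I: 0.988406; II: 0.232829; III: 0.70491; IV: 0.0373689.
By total probability, P(X ≤ 6) = 0.29·0.988406 + 0.27·0.232829 + 0.17·0.70491 + 0.27·0.0373689 = 0.479426.

0.4794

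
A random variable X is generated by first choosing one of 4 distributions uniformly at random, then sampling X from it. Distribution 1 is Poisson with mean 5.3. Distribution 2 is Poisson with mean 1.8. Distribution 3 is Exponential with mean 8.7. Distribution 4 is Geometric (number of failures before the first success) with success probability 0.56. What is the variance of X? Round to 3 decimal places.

30.765

Per component, 1: μ=5.3, E[X²]=33.39; 2: μ=1.8, E[X²]=5.04; 3: μ=8.7, E[X²]=151.38; 4: μ=0.785714, E[X²]=2.02041.
E[X] = 0.25·5.3 + 0.25·1.8 + 0.25·8.7 + 0.25·0.785714 = 4.14643.
E[X²] = 0.25·33.39 + 0.25·5.04 + 0.25·151.38 + 0.25·2.02041 = 47.9576.
Var(X) = E[X²] − (E[X])² = 47.9576 − 17.1929 = 30.7647.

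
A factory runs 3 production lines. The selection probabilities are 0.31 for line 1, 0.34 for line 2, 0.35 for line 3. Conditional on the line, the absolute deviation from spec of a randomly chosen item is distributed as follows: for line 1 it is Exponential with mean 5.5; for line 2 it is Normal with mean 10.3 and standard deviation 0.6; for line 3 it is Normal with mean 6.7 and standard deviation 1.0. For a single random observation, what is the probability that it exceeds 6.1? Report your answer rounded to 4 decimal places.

Conditional on each line, P(X > 6.1): 1: 0.329859; 2: 1; 3: 0.725747.
By total probability, P(X > 6.1) = 0.31·0.329859 + 0.34·1 + 0.35·0.725747 = 0.696268.

0.6963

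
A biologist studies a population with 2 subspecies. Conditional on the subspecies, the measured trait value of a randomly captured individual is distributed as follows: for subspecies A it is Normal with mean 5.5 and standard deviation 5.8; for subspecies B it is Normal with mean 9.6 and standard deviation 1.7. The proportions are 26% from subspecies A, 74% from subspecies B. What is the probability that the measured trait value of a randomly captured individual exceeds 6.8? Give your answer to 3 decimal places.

0.810

Conditional on each subspecies, P(X > 6.8): A: 0.411325; B: 0.950227.
By total probability, P(X > 6.8) = 0.26·0.411325 + 0.74·0.950227 = 0.810112.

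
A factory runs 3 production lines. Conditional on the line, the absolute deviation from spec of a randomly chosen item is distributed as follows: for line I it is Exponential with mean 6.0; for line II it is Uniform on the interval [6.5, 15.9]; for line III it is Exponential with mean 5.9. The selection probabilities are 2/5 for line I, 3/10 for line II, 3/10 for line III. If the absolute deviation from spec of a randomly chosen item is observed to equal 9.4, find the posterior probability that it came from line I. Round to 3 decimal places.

Likelihoods f(9.4 | ·): I: 0.03479; II: 0.106383; III: 0.0344525.
Posterior ∝ prior × likelihood. Numerator for I: 0.4·0.03479 = 0.013916.
Normalizing constant: 0.4·0.03479 + 0.3·0.106383 + 0.3·0.0344525 = 0.0561666.
P(I | observation) = 0.013916 / 0.0561666 = 0.247763.

0.248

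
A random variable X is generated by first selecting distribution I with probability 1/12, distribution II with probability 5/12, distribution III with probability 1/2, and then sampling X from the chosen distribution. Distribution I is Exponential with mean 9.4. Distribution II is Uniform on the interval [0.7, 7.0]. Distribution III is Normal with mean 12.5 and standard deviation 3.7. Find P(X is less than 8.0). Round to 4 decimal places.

Conditional on each component, P(X < 8.0): I: 0.57304; II: 1; III: 0.111951.
By total probability, P(X < 8.0) = 0.0833333·0.57304 + 0.416667·1 + 0.5·0.111951 = 0.520396.

0.5204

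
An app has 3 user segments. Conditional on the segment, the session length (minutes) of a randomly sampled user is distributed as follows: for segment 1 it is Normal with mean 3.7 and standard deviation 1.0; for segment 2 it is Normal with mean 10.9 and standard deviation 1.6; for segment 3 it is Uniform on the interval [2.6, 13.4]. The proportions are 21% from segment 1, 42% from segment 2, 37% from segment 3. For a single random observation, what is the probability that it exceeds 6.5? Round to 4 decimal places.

0.6557

Conditional on each segment, P(X > 6.5): 1: 0.00255513; 2: 0.99702; 3: 0.638889.
By total probability, P(X > 6.5) = 0.21·0.00255513 + 0.42·0.99702 + 0.37·0.638889 = 0.655674.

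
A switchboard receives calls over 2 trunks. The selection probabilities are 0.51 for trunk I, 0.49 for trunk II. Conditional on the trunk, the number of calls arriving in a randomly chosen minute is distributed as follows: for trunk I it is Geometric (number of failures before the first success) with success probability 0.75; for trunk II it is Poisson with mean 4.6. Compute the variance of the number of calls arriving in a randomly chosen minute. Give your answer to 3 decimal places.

Per component, I: μ=0.333333, E[X²]=0.555556; II: μ=4.6, E[X²]=25.76.
E[X] = 0.51·0.333333 + 0.49·4.6 = 2.424.
E[X²] = 0.51·0.555556 + 0.49·25.76 = 12.9057.
Var(X) = E[X²] − (E[X])² = 12.9057 − 5.87578 = 7.02996.

7.030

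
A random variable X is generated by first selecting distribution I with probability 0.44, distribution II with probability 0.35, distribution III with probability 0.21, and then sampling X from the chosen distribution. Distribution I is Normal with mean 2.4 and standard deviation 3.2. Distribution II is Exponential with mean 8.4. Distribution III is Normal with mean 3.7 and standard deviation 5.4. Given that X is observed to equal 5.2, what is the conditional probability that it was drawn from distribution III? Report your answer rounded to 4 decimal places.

Likelihoods f(5.2 | ·): I: 0.0850172; II: 0.064102; III: 0.0710822.
Posterior ∝ prior × likelihood. Numerator for III: 0.21·0.0710822 = 0.0149273.
Normalizing constant: 0.44·0.0850172 + 0.35·0.064102 + 0.21·0.0710822 = 0.0747705.
P(III | observation) = 0.0149273 / 0.0747705 = 0.199641.

0.1996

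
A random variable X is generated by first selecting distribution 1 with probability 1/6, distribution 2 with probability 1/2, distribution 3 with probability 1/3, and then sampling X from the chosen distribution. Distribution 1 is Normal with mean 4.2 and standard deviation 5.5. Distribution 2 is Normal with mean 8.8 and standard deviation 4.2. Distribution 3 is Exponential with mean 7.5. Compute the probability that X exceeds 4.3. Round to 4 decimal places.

0.6990

Conditional on each component, P(X > 4.3): 1: 0.492747; 2: 0.858012; 3: 0.563643.
By total probability, P(X > 4.3) = 0.166667·0.492747 + 0.5·0.858012 + 0.333333·0.563643 = 0.699011.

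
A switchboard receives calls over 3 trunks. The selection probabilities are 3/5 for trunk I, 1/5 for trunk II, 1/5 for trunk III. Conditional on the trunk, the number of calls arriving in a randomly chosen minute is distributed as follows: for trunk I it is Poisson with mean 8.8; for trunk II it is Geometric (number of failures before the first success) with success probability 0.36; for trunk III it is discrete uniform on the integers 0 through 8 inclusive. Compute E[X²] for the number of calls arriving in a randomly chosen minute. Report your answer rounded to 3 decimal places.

For each component E[X²] = Var + (mean)², giving I: 86.24; II: 8.09877; III: 22.6667.
Overall E[X²] = 0.6·86.24 + 0.2·8.09877 + 0.2·22.6667 = 57.8971.

57.897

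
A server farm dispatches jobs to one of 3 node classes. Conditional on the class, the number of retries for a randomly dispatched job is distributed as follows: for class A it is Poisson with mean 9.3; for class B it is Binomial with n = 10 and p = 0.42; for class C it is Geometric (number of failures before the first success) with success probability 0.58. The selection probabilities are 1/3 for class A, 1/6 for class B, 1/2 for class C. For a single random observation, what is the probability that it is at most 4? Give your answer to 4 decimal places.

0.6057

Conditional on each class, P(X ≤ 4): A: 0.0456475; B: 0.582225; C: 0.986931.
By total probability, P(X ≤ 4) = 0.333333·0.0456475 + 0.166667·0.582225 + 0.5·0.986931 = 0.605719.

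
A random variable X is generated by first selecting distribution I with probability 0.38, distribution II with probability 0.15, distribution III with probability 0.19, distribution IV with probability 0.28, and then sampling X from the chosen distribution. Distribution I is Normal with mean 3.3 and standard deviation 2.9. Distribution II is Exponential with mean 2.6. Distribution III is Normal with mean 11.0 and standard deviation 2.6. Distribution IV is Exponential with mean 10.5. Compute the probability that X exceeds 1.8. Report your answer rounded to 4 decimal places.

0.7660

Conditional on each component, P(X > 1.8): I: 0.697506; II: 0.50042; III: 0.999799; IV: 0.84246.
By total probability, P(X > 1.8) = 0.38·0.697506 + 0.15·0.50042 + 0.19·0.999799 + 0.28·0.84246 = 0.765966.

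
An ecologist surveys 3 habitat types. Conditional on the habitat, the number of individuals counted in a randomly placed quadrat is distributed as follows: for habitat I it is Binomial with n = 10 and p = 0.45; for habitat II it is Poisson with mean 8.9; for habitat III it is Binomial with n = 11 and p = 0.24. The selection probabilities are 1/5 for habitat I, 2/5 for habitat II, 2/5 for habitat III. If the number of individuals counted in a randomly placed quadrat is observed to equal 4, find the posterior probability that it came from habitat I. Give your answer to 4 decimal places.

Likelihoods P(X=4 | ·): I: 0.238367; II: 0.0356556; III: 0.160344.
Posterior ∝ prior × likelihood. Numerator for I: 0.2·0.238367 = 0.0476733.
Normalizing constant: 0.2·0.238367 + 0.4·0.0356556 + 0.4·0.160344 = 0.126073.
P(I | observation) = 0.0476733 / 0.126073 = 0.37814.

0.3781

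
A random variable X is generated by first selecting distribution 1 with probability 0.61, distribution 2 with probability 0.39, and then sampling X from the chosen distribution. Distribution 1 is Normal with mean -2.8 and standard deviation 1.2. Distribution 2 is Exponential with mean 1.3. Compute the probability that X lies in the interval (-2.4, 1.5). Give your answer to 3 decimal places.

Conditional on each component, P(-2.4 < X < 1.5): 1: 0.369272; 2: 0.684579.
By total probability, P(-2.4 < X < 1.5) = 0.61·0.369272 + 0.39·0.684579 = 0.492241.

0.492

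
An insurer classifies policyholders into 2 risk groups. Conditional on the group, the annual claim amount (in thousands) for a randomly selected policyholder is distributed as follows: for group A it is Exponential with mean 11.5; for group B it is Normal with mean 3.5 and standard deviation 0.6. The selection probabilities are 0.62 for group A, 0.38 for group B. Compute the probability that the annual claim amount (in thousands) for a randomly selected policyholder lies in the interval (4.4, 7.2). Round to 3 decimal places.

Conditional on each group, P(4.4 < X < 7.2): A: 0.1474; B: 0.0668072.
By total probability, P(4.4 < X < 7.2) = 0.62·0.1474 + 0.38·0.0668072 = 0.116775.

0.117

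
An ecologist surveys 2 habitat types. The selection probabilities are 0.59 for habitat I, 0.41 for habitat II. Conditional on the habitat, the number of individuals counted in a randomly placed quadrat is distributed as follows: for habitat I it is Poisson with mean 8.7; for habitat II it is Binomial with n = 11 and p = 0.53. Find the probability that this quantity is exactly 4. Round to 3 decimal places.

0.078

Conditional on each habitat, P(X = 4): I: 0.0397653; II: 0.131918.
By total probability, P(X = 4) = 0.59·0.0397653 + 0.41·0.131918 = 0.0775477.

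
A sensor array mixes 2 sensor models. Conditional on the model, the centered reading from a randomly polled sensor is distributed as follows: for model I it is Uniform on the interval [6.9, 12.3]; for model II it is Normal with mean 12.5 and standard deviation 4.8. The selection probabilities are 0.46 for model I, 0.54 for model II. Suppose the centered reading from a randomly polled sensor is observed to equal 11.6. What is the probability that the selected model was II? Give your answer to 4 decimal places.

Likelihoods f(11.6 | ·): I: 0.185185; II: 0.0816648.
Posterior ∝ prior × likelihood. Numerator for II: 0.54·0.0816648 = 0.044099.
Normalizing constant: 0.46·0.185185 + 0.54·0.0816648 = 0.129284.
P(II | observation) = 0.044099 / 0.129284 = 0.341101.

0.3411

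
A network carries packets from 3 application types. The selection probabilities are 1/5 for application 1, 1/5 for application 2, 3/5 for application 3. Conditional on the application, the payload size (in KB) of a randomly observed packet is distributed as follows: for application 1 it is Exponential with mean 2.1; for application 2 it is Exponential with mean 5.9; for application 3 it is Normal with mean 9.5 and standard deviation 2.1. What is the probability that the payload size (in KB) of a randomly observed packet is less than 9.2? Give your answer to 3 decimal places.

Conditional on each application, P(X < 9.2): 1: 0.987487; 2: 0.789721; 3: 0.443202.
By total probability, P(X < 9.2) = 0.2·0.987487 + 0.2·0.789721 + 0.6·0.443202 = 0.621362.

0.621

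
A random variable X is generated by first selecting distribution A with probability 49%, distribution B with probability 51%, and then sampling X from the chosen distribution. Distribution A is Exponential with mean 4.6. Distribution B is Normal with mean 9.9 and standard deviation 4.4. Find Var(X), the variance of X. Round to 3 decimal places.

27.262

Per component, A: μ=4.6, E[X²]=42.32; B: μ=9.9, E[X²]=117.37.
E[X] = 0.49·4.6 + 0.51·9.9 = 7.303.
E[X²] = 0.49·42.32 + 0.51·117.37 = 80.5955.
Var(X) = E[X²] − (E[X])² = 80.5955 − 53.3338 = 27.2617.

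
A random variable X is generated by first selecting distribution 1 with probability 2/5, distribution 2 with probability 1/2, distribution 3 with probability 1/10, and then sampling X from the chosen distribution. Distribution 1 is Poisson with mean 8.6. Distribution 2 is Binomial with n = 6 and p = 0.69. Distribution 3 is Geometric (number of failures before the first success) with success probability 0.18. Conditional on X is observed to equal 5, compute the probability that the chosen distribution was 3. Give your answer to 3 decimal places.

Likelihoods P(X=5 | ·): 1: 0.0721736; 2: 0.29091; 3: 0.0667332.
Posterior ∝ prior × likelihood. Numerator for 3: 0.1·0.0667332 = 0.00667332.
Normalizing constant: 0.4·0.0721736 + 0.5·0.29091 + 0.1·0.0667332 = 0.180998.
P(3 | observation) = 0.00667332 / 0.180998 = 0.0368696.

0.037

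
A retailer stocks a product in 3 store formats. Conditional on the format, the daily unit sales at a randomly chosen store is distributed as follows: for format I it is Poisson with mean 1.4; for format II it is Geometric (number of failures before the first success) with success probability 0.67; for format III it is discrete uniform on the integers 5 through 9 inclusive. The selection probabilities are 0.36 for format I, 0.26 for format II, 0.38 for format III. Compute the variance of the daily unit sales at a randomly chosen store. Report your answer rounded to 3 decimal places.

10.006

Per component, I: μ=1.4, E[X²]=3.36; II: μ=0.492537, E[X²]=0.977723; III: μ=7, E[X²]=51.
E[X] = 0.36·1.4 + 0.26·0.492537 + 0.38·7 = 3.29206.
E[X²] = 0.36·3.36 + 0.26·0.977723 + 0.38·51 = 20.8438.
Var(X) = E[X²] − (E[X])² = 20.8438 − 10.8377 = 10.0062.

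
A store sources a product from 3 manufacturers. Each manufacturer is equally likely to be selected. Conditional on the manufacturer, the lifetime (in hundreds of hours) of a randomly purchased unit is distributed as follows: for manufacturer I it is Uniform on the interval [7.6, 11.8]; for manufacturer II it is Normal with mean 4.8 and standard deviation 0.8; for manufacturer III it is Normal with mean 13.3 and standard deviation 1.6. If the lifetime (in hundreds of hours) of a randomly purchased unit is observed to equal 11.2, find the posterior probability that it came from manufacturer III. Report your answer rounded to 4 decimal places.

Likelihoods f(11.2 | ·): I: 0.238095; II: 6.31534e-15; III: 0.105371.
Posterior ∝ prior × likelihood. Numerator for III: 0.333333·0.105371 = 0.0351236.
Normalizing constant: 0.333333·0.238095 + 0.333333·6.31534e-15 + 0.333333·0.105371 = 0.114489.
P(III | observation) = 0.0351236 / 0.114489 = 0.306787.

0.3068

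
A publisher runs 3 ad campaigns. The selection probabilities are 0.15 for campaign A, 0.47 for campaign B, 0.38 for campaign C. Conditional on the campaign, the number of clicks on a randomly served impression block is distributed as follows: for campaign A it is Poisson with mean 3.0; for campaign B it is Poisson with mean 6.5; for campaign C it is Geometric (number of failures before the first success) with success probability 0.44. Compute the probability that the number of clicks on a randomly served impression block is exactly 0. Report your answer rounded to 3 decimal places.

0.175

Conditional on each campaign, P(X = 0): A: 0.0497871; B: 0.00150344; C: 0.44.
By total probability, P(X = 0) = 0.15·0.0497871 + 0.47·0.00150344 + 0.38·0.44 = 0.175375.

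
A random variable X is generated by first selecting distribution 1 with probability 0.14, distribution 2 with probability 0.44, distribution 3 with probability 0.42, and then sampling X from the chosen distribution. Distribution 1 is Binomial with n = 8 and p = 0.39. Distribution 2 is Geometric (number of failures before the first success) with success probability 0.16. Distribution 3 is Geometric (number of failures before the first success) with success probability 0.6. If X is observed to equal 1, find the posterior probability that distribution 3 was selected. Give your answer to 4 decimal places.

Likelihoods P(X=1 | ·): 1: 0.0980536; 2: 0.1344; 3: 0.24.
Posterior ∝ prior × likelihood. Numerator for 3: 0.42·0.24 = 0.1008.
Normalizing constant: 0.14·0.0980536 + 0.44·0.1344 + 0.42·0.24 = 0.173664.
P(3 | observation) = 0.1008 / 0.173664 = 0.580433.

0.5804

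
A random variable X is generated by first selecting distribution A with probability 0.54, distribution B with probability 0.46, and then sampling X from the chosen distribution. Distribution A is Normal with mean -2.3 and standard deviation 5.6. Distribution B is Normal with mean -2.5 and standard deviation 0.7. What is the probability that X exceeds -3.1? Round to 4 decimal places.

Conditional on each component, P(X > -3.1): A: 0.556798; B: 0.804317.
By total probability, P(X > -3.1) = 0.54·0.556798 + 0.46·0.804317 = 0.670657.

0.6707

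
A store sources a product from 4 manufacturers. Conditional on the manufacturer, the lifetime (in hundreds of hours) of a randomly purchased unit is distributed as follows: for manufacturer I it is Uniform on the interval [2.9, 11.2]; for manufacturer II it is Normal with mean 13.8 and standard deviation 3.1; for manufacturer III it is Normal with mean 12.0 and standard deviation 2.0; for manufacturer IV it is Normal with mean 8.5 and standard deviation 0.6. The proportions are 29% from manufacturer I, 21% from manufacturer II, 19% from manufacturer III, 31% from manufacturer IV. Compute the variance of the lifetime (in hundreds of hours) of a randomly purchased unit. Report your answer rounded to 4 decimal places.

11.5479

Per component, I: μ=7.05, E[X²]=55.4433; II: μ=13.8, E[X²]=200.05; III: μ=12, E[X²]=148; IV: μ=8.5, E[X²]=72.61.
E[X] = 0.29·7.05 + 0.21·13.8 + 0.19·12 + 0.31·8.5 = 9.8575.
E[X²] = 0.29·55.4433 + 0.21·200.05 + 0.19·148 + 0.31·72.61 = 108.718.
Var(X) = E[X²] − (E[X])² = 108.718 − 97.1703 = 11.5479.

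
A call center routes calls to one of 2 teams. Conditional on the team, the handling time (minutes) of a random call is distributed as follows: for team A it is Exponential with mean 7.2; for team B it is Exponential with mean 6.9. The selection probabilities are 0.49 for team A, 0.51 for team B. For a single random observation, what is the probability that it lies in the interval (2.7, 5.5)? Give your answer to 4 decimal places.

0.2235

Conditional on each team, P(2.7 < X < 5.5): A: 0.221438; B: 0.225541.
By total probability, P(2.7 < X < 5.5) = 0.49·0.221438 + 0.51·0.225541 = 0.223531.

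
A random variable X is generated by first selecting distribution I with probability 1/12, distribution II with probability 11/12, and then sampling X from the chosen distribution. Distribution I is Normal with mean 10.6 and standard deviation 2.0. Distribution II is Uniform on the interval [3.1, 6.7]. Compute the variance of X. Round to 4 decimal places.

3.8052

Per component, I: μ=10.6, E[X²]=116.36; II: μ=4.9, E[X²]=25.09.
E[X] = 0.0833333·10.6 + 0.916667·4.9 = 5.375.
E[X²] = 0.0833333·116.36 + 0.916667·25.09 = 32.6958.
Var(X) = E[X²] − (E[X])² = 32.6958 − 28.8906 = 3.80521.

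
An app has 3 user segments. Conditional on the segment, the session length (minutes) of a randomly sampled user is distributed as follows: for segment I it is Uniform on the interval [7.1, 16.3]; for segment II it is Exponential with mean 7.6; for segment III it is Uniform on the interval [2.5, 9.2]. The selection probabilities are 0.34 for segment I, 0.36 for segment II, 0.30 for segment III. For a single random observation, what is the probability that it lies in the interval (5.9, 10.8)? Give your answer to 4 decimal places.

0.3632

Conditional on each segment, P(5.9 < X < 10.8): I: 0.402174; II: 0.218638; III: 0.492537.
By total probability, P(5.9 < X < 10.8) = 0.34·0.402174 + 0.36·0.218638 + 0.3·0.492537 = 0.36321.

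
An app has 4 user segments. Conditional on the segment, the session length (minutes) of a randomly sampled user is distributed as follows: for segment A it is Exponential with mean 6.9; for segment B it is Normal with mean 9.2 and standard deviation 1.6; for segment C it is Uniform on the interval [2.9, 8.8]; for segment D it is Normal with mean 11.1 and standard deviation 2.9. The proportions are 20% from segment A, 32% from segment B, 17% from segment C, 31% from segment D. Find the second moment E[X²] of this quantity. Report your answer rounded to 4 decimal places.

For each component E[X²] = Var + (mean)², giving A: 95.22; B: 87.2; C: 37.1233; D: 131.62.
Overall E[X²] = 0.2·95.22 + 0.32·87.2 + 0.17·37.1233 + 0.31·131.62 = 94.0612.

94.0612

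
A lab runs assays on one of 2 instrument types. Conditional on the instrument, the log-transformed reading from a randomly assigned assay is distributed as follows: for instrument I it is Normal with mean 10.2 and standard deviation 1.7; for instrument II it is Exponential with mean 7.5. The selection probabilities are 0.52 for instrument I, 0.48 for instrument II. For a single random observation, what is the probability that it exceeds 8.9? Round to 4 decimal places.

0.5510

Conditional on each instrument, P(X > 8.9): I: 0.777777; II: 0.305237.
By total probability, P(X > 8.9) = 0.52·0.777777 + 0.48·0.305237 = 0.550958.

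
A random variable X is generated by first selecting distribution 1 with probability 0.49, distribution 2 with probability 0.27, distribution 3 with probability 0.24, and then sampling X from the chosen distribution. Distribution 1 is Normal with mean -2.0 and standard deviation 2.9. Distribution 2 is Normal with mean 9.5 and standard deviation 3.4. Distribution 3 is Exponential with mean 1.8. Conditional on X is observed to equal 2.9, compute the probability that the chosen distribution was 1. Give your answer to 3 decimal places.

0.340

Likelihoods f(2.9 | ·): 1: 0.0330043; 2: 0.0178314; 3: 0.110925.
Posterior ∝ prior × likelihood. Numerator for 1: 0.49·0.0330043 = 0.0161721.
Normalizing constant: 0.49·0.0330043 + 0.27·0.0178314 + 0.24·0.110925 = 0.0476087.
P(1 | observation) = 0.0161721 / 0.0476087 = 0.339689.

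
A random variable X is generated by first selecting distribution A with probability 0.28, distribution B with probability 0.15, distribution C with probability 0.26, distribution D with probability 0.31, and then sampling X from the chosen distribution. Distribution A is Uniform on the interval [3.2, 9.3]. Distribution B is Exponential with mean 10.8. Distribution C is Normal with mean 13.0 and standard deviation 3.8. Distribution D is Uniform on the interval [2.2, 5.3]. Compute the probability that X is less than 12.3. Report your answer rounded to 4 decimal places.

Conditional on each component, P(X < 12.3): A: 1; B: 0.679825; C: 0.426924; D: 1.
By total probability, P(X < 12.3) = 0.28·1 + 0.15·0.679825 + 0.26·0.426924 + 0.31·1 = 0.802974.

0.8030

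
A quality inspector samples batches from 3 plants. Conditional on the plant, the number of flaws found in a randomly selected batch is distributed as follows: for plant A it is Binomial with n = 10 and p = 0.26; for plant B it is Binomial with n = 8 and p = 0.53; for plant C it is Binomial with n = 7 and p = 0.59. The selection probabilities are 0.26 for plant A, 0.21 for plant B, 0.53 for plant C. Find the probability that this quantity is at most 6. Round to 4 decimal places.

0.9751

Conditional on each plant, P(X ≤ 6): A: 0.995538; B: 0.949605; C: 0.975113.
By total probability, P(X ≤ 6) = 0.26·0.995538 + 0.21·0.949605 + 0.53·0.975113 = 0.975067.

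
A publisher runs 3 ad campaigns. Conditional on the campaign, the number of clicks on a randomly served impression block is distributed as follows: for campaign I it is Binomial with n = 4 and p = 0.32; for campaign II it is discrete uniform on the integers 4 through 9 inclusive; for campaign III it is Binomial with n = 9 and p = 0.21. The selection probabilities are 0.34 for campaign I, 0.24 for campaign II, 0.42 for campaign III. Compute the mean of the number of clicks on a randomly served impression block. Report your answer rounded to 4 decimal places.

Component means — I: 1.28; II: 6.5; III: 1.89.
E[X] = 0.34·1.28 + 0.24·6.5 + 0.42·1.89 = 2.789.

2.7890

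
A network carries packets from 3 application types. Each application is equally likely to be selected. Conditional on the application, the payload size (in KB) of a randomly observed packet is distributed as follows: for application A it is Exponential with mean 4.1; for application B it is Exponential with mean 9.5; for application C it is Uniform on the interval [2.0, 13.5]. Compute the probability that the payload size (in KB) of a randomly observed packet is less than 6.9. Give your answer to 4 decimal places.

0.5855

Conditional on each application, P(X < 6.9): A: 0.814171; B: 0.516312; C: 0.426087.
By total probability, P(X < 6.9) = 0.333333·0.814171 + 0.333333·0.516312 + 0.333333·0.426087 = 0.585523.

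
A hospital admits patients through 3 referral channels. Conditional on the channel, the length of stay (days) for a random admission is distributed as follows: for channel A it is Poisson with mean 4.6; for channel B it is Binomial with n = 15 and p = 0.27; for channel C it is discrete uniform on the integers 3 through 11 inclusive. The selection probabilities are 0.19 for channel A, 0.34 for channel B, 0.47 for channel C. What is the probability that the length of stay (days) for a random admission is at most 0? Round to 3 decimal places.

Conditional on each channel, P(X ≤ 0): A: 0.0100518; B: 0.00890929; C: 0.
By total probability, P(X ≤ 0) = 0.19·0.0100518 + 0.34·0.00890929 + 0.47·0 = 0.00493901.

0.005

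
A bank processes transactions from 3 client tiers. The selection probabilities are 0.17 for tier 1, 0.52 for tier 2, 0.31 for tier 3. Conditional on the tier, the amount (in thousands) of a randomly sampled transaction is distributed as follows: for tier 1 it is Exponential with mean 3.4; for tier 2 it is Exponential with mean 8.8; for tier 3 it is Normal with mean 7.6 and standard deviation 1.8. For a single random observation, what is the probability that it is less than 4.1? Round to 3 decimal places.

Conditional on each tier, P(X < 4.1): 1: 0.700572; 2: 0.372436; 3: 0.0259209.
By total probability, P(X < 4.1) = 0.17·0.700572 + 0.52·0.372436 + 0.31·0.0259209 = 0.320799.

0.321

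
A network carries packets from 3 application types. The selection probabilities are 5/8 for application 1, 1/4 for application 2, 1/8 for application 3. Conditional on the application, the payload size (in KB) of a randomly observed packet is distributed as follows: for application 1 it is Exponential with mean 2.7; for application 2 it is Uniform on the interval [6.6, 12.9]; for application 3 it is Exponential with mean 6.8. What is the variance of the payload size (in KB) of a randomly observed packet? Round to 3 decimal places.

Per component, 1: μ=2.7, E[X²]=14.58; 2: μ=9.75, E[X²]=98.37; 3: μ=6.8, E[X²]=92.48.
E[X] = 0.625·2.7 + 0.25·9.75 + 0.125·6.8 = 4.975.
E[X²] = 0.625·14.58 + 0.25·98.37 + 0.125·92.48 = 45.265.
Var(X) = E[X²] − (E[X])² = 45.265 − 24.7506 = 20.5144.

20.514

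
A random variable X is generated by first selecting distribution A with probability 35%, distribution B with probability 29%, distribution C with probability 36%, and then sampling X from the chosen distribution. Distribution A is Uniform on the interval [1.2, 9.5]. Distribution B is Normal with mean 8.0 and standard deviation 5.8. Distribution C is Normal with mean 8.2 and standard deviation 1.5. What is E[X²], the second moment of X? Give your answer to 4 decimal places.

For each component E[X²] = Var + (mean)², giving A: 34.3633; B: 97.64; C: 69.49.
Overall E[X²] = 0.35·34.3633 + 0.29·97.64 + 0.36·69.49 = 65.3592.

65.3592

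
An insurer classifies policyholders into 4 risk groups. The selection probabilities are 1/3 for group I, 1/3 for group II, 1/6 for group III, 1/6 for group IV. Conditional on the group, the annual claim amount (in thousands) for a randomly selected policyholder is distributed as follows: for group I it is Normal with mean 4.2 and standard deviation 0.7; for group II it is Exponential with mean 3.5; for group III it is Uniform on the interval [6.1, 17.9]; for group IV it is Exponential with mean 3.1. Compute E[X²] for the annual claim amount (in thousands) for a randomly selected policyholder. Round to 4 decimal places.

43.3472

For each component E[X²] = Var + (mean)², giving I: 18.13; II: 24.5; III: 155.603; IV: 19.22.
Overall E[X²] = 0.333333·18.13 + 0.333333·24.5 + 0.166667·155.603 + 0.166667·19.22 = 43.3472.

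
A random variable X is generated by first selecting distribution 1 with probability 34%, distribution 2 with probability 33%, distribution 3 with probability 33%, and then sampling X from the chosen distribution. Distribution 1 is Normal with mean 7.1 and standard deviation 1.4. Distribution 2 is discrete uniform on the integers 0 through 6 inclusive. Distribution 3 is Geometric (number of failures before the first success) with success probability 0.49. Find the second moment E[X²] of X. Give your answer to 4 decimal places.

For each component E[X²] = Var + (mean)², giving 1: 52.37; 2: 13; 3: 3.20741.
Overall E[X²] = 0.34·52.37 + 0.33·13 + 0.33·3.20741 = 23.1542.

23.1542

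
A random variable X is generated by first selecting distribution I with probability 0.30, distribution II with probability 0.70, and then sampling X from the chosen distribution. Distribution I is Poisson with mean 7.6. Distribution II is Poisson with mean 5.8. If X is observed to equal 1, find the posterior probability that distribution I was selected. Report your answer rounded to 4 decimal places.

Likelihoods P(X=1 | ·): I: 0.00380343; II: 0.0175598.
Posterior ∝ prior × likelihood. Numerator for I: 0.3·0.00380343 = 0.00114103.
Normalizing constant: 0.3·0.00380343 + 0.7·0.0175598 = 0.0134329.
P(I | observation) = 0.00114103 / 0.0134329 = 0.0849429.

0.0849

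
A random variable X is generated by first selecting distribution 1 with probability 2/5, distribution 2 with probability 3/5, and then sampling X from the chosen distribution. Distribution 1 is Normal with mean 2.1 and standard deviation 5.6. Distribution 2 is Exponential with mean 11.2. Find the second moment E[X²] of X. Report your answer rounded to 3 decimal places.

164.836

For each component E[X²] = Var + (mean)², giving 1: 35.77; 2: 250.88.
Overall E[X²] = 0.4·35.77 + 0.6·250.88 = 164.836.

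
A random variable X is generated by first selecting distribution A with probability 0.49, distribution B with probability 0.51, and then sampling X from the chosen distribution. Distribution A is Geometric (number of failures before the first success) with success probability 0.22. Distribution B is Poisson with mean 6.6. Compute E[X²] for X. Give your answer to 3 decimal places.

For each component E[X²] = Var + (mean)², giving A: 28.686; B: 50.16.
Overall E[X²] = 0.49·28.686 + 0.51·50.16 = 39.6377.

39.638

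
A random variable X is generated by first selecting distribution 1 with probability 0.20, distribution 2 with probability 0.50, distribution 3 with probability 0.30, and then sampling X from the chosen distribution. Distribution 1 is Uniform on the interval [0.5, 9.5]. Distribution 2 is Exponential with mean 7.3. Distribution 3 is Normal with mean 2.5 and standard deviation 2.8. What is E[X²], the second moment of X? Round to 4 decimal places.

63.8670

For each component E[X²] = Var + (mean)², giving 1: 31.75; 2: 106.58; 3: 14.09.
Overall E[X²] = 0.2·31.75 + 0.5·106.58 + 0.3·14.09 = 63.867.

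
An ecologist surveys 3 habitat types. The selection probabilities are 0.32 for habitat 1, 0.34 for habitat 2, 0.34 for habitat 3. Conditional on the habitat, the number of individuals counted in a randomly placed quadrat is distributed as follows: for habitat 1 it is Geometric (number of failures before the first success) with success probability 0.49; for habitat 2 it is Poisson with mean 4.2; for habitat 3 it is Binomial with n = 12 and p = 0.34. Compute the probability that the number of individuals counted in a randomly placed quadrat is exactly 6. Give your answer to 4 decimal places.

0.0817

Conditional on each habitat, P(X = 6): 1: 0.00862218; 2: 0.114321; 3: 0.11798.
By total probability, P(X = 6) = 0.32·0.00862218 + 0.34·0.114321 + 0.34·0.11798 = 0.0817415.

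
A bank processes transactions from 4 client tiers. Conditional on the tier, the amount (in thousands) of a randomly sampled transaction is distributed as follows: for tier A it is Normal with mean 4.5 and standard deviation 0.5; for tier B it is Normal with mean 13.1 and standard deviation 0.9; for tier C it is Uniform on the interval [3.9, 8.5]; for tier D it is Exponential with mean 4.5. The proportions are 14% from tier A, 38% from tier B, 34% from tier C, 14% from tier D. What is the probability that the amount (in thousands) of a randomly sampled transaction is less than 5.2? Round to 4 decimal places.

0.3207

Conditional on each tier, P(X < 5.2): A: 0.919243; B: 0; C: 0.282609; D: 0.685117.
By total probability, P(X < 5.2) = 0.14·0.919243 + 0.38·0 + 0.34·0.282609 + 0.14·0.685117 = 0.320697.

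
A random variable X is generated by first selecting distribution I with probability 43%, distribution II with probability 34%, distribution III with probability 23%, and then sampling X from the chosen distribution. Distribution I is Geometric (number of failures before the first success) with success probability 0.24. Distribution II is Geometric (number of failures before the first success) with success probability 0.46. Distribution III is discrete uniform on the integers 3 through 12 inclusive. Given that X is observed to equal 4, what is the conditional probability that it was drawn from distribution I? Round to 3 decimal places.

0.487

Likelihoods P(X=4 | ·): I: 0.0800692; II: 0.0391141; III: 0.1.
Posterior ∝ prior × likelihood. Numerator for I: 0.43·0.0800692 = 0.0344298.
Normalizing constant: 0.43·0.0800692 + 0.34·0.0391141 + 0.23·0.1 = 0.0707285.
P(I | observation) = 0.0344298 / 0.0707285 = 0.486787.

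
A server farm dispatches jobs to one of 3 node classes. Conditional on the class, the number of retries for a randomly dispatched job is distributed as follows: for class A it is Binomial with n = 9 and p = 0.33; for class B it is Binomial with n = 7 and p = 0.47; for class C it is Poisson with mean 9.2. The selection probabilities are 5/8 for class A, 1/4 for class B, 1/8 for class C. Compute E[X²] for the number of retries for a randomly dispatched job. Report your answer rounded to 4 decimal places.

For each component E[X²] = Var + (mean)², giving A: 10.8108; B: 12.5678; C: 93.84.
Overall E[X²] = 0.625·10.8108 + 0.25·12.5678 + 0.125·93.84 = 21.6287.

21.6287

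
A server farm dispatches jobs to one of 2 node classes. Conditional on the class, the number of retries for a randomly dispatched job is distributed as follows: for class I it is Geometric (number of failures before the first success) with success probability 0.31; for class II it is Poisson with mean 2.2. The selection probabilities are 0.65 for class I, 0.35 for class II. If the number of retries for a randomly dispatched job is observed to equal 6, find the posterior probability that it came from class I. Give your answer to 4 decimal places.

Likelihoods P(X=6 | ·): I: 0.0334546; II: 0.0174484.
Posterior ∝ prior × likelihood. Numerator for I: 0.65·0.0334546 = 0.0217455.
Normalizing constant: 0.65·0.0334546 + 0.35·0.0174484 = 0.0278525.
P(I | observation) = 0.0217455 / 0.0278525 = 0.78074.

0.7807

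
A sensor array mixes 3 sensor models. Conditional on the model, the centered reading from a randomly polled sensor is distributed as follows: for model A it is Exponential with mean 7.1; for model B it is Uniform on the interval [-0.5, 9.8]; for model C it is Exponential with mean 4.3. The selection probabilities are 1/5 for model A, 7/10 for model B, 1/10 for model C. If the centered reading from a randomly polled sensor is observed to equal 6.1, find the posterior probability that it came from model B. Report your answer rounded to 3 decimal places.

Likelihoods f(6.1 | ·): A: 0.0596507; B: 0.0970874; C: 0.0562911.
Posterior ∝ prior × likelihood. Numerator for B: 0.7·0.0970874 = 0.0679612.
Normalizing constant: 0.2·0.0596507 + 0.7·0.0970874 + 0.1·0.0562911 = 0.0855204.
P(B | observation) = 0.0679612 / 0.0855204 = 0.794678.

0.795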